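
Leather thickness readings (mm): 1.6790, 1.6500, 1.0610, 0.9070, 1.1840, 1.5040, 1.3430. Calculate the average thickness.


Formula: Average = sum / n
Substituting: Average = 9.3280 / 7
Result: 1.3326 mm


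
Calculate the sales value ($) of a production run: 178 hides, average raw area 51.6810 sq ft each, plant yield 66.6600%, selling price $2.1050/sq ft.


Raw_total = N * avg_area = 178 * 51.6810 = 9199.2180 sq ft
Finished = Raw_total * yield / 100 = 9199.2180 * 66.6600 / 100 = 6132.1987 sq ft
Value = Finished * price = 6132.1987 * 2.1050 = 12908.2783 $


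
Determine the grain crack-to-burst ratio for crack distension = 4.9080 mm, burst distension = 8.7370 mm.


Formula: Ratio = crack / burst
Substituting: Ratio = 4.9080 / 8.7370
Result: 0.5617


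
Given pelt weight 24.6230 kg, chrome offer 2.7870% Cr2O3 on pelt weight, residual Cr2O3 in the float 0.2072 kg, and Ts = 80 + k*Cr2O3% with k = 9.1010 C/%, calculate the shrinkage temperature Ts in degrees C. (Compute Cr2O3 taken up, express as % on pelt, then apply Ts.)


Offered = pelt * offer_pct / 100 = 24.6230 * 2.7870 / 100 = 0.6862 kg
Uptake = offered - residual = 0.6862 - 0.2072 = 0.4790 kg
Cr2O3% on pelt = uptake / pelt * 100 = 0.4790 / 24.6230 * 100 = 1.9455 %
Ts = 80 + k * Cr2O3% = 80 + 9.1010 * 1.9455 = 97.7061 C


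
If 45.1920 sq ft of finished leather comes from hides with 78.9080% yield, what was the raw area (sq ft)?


Formula: raw = finished * 100 / yield
Substituting: raw = 45.1920 * 100 / 78.9080
Result: 57.2718 sq ft


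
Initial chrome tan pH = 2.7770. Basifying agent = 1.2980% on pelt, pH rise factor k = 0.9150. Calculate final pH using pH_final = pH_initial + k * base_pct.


Formula: pH_final = pH_initial + k * base_pct
Substituting: pH_final = 2.7770 + 0.9150 * 1.2980
Result: 3.9647


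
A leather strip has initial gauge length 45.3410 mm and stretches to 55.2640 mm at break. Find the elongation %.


Formula: Elongation = (Lf - L0) / L0 * 100
Substituting: Elongation = (55.2640 - 45.3410) / 45.3410 * 100
Result: 21.8853 %


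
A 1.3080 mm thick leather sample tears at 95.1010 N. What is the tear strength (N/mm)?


Formula: Tear strength = force / thickness
Substituting: Tear strength = 95.1010 / 1.3080
Result: 72.7072 N/mm


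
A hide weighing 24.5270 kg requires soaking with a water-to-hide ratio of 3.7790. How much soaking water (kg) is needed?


Formula: Water = hide_weight * ratio
Substituting: Water = 24.5270 * 3.7790
Result: 92.6875 kg


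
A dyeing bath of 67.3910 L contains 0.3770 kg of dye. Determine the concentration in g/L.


Formula: Conc = dye_mass(kg) / volume(L) * 1000
Substituting: Conc = 0.3770 / 67.3910 * 1000
Result: 5.5942 g/L


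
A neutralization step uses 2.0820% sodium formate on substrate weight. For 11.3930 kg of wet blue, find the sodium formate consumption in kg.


Formula: Neutralizer = substrate * pct / 100
Substituting: Neutralizer = 11.3930 * 2.0820 / 100
Result: 0.2372 kg


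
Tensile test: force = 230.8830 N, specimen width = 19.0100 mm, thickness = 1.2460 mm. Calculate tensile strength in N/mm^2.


Formula: TS = force / (width * thickness)
Substituting: TS = 230.8830 / (19.0100 * 1.2460)
Result: 9.7475 N/mm^2


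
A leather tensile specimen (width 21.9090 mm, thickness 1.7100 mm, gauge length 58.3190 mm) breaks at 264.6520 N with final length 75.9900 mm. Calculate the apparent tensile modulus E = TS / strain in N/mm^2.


TS = F / (w * t) = 264.6520 / (21.9090 * 1.7100) = 7.0641 N/mm^2
strain = (Lf - L0) / L0 = (75.9900 - 58.3190) / 58.3190 = 0.3030
E = TS / strain = 7.0641 / 0.3030 = 23.3134 N/mm^2


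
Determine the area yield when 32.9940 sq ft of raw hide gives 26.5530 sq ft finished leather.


Formula: Yield = finished / raw * 100
Substituting: Yield = 26.5530 / 32.9940 * 100
Result: 80.4783 %


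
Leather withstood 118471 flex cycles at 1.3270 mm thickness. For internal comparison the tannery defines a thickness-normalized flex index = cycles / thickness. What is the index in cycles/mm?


Formula: Index = cycles / thickness
Substituting: Index = 118471 / 1.3270
Result: 89277.3173 cycles/mm


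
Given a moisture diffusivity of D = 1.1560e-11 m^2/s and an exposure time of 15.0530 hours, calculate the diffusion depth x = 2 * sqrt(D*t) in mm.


t = 15.0530 hr * 3600 = 54190.8000 s
D * t = 1.1560e-11 * 54190.8000 = 6.2645e-07
x = 2 * sqrt(D*t) = 2 * sqrt(6.2645e-07) = 0.00158297 m = 1.5830 mm


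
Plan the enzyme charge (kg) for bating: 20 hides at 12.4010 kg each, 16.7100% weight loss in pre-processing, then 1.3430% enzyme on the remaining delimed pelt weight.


Total_raw = N * avg_wt = 20 * 12.4010 = 248.0200 kg
Substrate = Total_raw * (1 - loss/100) = 248.0200 * (1 - 16.7100/100) = 206.5759 kg
Enzyme = Substrate * pct / 100 = 206.5759 * 1.3430 / 100 = 2.7743 kg


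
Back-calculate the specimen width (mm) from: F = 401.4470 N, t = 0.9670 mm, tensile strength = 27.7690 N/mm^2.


Formula: w = F / (TS * t)
Substituting: w = 401.4470 / (27.7690 * 0.9670)
Result: 14.9500 mm


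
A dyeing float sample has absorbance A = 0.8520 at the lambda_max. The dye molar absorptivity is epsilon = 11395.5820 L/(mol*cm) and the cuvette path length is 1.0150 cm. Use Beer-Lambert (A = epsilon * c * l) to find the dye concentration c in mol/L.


Formula: c = A / (epsilon * l)
Substituting: c = 0.8520 / (11395.5820 * 1.0150)
Result: 7.3661e-05 mol/L


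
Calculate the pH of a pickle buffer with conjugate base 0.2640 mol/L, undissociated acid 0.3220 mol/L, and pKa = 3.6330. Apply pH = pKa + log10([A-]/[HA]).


ratio = [A-] / [HA] = 0.2640 / 0.3220 = 0.8199
log10(ratio) = -0.0862519
pH = pKa + log10(ratio) = 3.6330 - 0.0862519 = 3.5467


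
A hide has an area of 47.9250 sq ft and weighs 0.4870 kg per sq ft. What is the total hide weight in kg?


Formula: Weight = area * weight_per_sqft
Substituting: Weight = 47.9250 * 0.4870
Result: 23.3395 kg


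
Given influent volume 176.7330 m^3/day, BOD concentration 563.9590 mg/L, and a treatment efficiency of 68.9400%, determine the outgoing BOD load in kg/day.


Load_in = volume * conc / 1000 = 176.7330 * 563.9590 / 1000 = 99.6702 kg/day
Removed = Load_in * eff / 100 = 99.6702 * 68.9400 / 100 = 68.7126 kg/day
Load_out = Load_in - Removed = 99.6702 - 68.7126 = 30.9576 kg/day


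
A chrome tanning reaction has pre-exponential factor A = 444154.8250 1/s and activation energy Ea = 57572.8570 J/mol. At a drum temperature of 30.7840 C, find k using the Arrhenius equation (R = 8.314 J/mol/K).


T_K = T_C + 273.15 = 30.7840 + 273.15 = 303.9340 K
exponent = -Ea / (R * T_K) = -57572.8570 / (8.314 * 303.9340) = -22.7839
k = A * exp(exponent) = 444154.8250 * exp(-22.7839) = 5.6572e-05 1/s


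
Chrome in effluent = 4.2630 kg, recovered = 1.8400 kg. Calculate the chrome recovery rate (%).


Formula: Recovery = recovered / input * 100
Substituting: Recovery = 1.8400 / 4.2630 * 100
Result: 43.1621 %


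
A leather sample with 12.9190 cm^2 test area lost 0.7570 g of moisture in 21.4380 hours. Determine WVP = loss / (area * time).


Formula: WVP = loss / (area * time)
Substituting: WVP = 0.7570 / (12.9190 * 21.4380)
Result: 0.00273327 g/(cm^2*hr)


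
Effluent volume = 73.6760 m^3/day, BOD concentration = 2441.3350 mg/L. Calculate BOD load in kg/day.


Formula: BOD_load = volume * conc / 1000
Substituting: BOD_load = 73.6760 * 2441.3350 / 1000
Result: 179.8678 kg/day


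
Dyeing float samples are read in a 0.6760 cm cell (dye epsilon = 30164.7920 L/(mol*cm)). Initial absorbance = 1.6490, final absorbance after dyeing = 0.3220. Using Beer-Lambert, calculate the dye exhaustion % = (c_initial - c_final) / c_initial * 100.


c_initial = A_i / (epsilon * l) = 1.6490 / (30164.7920 * 0.6760) = 8.0867e-05 mol/L
c_final = A_f / (epsilon * l) = 0.3220 / (30164.7920 * 0.6760) = 1.5791e-05 mol/L
Exhaustion = (c_initial - c_final) / c_initial * 100 = (8.0867e-05 - 1.5791e-05) / 8.0867e-05 * 100 = 80.4730 %


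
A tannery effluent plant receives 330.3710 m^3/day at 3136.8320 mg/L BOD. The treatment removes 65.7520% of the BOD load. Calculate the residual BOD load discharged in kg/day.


Load_in = volume * conc / 1000 = 330.3710 * 3136.8320 / 1000 = 1036.3183 kg/day
Removed = Load_in * eff / 100 = 1036.3183 * 65.7520 / 100 = 681.4000 kg/day
Load_out = Load_in - Removed = 1036.3183 - 681.4000 = 354.9183 kg/day


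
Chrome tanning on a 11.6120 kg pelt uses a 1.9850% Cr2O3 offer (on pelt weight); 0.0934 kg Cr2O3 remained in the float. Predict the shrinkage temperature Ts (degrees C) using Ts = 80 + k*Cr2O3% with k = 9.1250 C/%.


Offered = pelt * offer_pct / 100 = 11.6120 * 1.9850 / 100 = 0.2305 kg
Uptake = offered - residual = 0.2305 - 0.0934 = 0.1371 kg
Cr2O3% on pelt = uptake / pelt * 100 = 0.1371 / 11.6120 * 100 = 1.1807 %
Ts = 80 + k * Cr2O3% = 80 + 9.1250 * 1.1807 = 90.7735 C


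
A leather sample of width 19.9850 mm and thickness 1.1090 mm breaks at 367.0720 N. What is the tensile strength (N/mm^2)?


Formula: TS = force / (width * thickness)
Substituting: TS = 367.0720 / (19.9850 * 1.1090)
Result: 16.5621 N/mm^2


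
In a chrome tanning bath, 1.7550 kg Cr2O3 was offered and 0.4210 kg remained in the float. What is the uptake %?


Formula: Uptake = (offered - residual) / offered * 100
Substituting: Uptake = (1.7550 - 0.4210) / 1.7550 * 100
Result: 76.0114 %


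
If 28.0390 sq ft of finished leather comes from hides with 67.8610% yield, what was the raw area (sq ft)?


Formula: raw = finished * 100 / yield
Substituting: raw = 28.0390 * 100 / 67.8610
Result: 41.3183 sq ft


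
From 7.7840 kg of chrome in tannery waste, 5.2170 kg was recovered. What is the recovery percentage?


Formula: Recovery = recovered / input * 100
Substituting: Recovery = 5.2170 / 7.7840 * 100
Result: 67.0221 %


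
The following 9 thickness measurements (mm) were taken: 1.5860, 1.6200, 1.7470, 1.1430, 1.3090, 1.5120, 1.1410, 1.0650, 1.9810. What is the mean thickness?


Formula: Average = sum / n
Substituting: Average = 13.1040 / 9
Result: 1.4560 mm


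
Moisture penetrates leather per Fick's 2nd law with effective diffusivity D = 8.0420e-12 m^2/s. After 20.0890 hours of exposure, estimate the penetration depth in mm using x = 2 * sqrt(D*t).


t = 20.0890 hr * 3600 = 72320.4000 s
D * t = 8.0420e-12 * 72320.4000 = 5.8160e-07
x = 2 * sqrt(D*t) = 2 * sqrt(5.8160e-07) = 0.00152525 m = 1.5253 mm


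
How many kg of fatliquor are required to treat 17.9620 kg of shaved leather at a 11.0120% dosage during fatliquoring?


Formula: Fat = substrate * pct / 100
Substituting: Fat = 17.9620 * 11.0120 / 100
Result: 1.9780 kg


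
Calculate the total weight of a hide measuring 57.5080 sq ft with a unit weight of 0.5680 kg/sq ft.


Formula: Weight = area * weight_per_sqft
Substituting: Weight = 57.5080 * 0.5680
Result: 32.6645 kg


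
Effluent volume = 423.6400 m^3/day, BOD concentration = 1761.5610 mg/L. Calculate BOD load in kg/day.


Formula: BOD_load = volume * conc / 1000
Substituting: BOD_load = 423.6400 * 1761.5610 / 1000
Result: 746.2677 kg/day


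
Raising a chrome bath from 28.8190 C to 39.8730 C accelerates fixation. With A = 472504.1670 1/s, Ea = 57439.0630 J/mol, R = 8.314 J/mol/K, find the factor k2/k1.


T1 = 28.8190 + 273.15 = 301.9690 K; T2 = 39.8730 + 273.15 = 313.0230 K
k1 = A * exp(-Ea/(R*T1)) = 472504.1670 * exp(-57439.0630/(8.314*301.9690)) = 5.4731e-05 1/s
k2 = A * exp(-Ea/(R*T2)) = 472504.1670 * exp(-57439.0630/(8.314*313.0230)) = 1.2278e-04 1/s
k2/k1 = 1.2278e-04 / 5.4731e-05 = 2.2433


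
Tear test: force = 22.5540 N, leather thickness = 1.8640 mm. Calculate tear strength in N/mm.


Formula: Tear strength = force / thickness
Substituting: Tear strength = 22.5540 / 1.8640
Result: 12.0998 N/mm


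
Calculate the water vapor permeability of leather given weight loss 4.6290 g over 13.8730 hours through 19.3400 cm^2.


Formula: WVP = loss / (area * time)
Substituting: WVP = 4.6290 / (19.3400 * 13.8730)
Result: 0.0172528 g/(cm^2*hr)


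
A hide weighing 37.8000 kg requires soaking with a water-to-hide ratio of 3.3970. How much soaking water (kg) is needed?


Formula: Water = hide_weight * ratio
Substituting: Water = 37.8000 * 3.3970
Result: 128.4066 kg


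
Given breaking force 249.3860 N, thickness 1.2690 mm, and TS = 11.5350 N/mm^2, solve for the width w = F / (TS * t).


Formula: w = F / (TS * t)
Substituting: w = 249.3860 / (11.5350 * 1.2690)
Result: 17.0370 mm


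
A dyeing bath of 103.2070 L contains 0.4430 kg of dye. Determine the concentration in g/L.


Formula: Conc = dye_mass(kg) / volume(L) * 1000
Substituting: Conc = 0.4430 / 103.2070 * 1000
Result: 4.2923 g/L


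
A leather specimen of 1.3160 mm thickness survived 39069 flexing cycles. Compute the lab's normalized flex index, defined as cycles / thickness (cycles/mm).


Formula: Index = cycles / thickness
Substituting: Index = 39069 / 1.3160
Result: 29687.6900 cycles/mm


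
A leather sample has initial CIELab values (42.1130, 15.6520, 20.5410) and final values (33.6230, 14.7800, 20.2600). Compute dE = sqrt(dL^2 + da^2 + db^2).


dL = -8.4900, da = -0.8720, db = -0.2810
dE = sqrt((-8.4900)^2 + (-0.8720)^2 + (-0.2810)^2) = 8.5393


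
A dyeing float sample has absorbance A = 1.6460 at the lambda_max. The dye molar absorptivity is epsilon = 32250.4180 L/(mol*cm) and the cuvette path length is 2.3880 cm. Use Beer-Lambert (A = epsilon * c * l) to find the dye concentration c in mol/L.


Formula: c = A / (epsilon * l)
Substituting: c = 1.6460 / (32250.4180 * 2.3880)
Result: 2.1373e-05 mol/L


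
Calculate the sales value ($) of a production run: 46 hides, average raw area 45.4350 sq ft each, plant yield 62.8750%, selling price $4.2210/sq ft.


Raw_total = N * avg_area = 46 * 45.4350 = 2090.0100 sq ft
Finished = Raw_total * yield / 100 = 2090.0100 * 62.8750 / 100 = 1314.0938 sq ft
Value = Finished * price = 1314.0938 * 4.2210 = 5546.7899 $


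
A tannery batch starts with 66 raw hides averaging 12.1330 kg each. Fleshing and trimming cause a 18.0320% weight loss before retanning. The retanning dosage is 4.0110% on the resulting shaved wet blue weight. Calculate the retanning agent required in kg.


Total_raw = N * avg_wt = 66 * 12.1330 = 800.7780 kg
Substrate = Total_raw * (1 - loss/100) = 800.7780 * (1 - 18.0320/100) = 656.3817 kg
Retan = Substrate * pct / 100 = 656.3817 * 4.0110 / 100 = 26.3275 kg


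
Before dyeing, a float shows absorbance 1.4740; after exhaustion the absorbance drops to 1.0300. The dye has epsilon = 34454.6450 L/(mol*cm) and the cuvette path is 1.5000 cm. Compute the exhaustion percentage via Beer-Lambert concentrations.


c_initial = A_i / (epsilon * l) = 1.4740 / (34454.6450 * 1.5000) = 2.8521e-05 mol/L
c_final = A_f / (epsilon * l) = 1.0300 / (34454.6450 * 1.5000) = 1.9930e-05 mol/L
Exhaustion = (c_initial - c_final) / c_initial * 100 = (2.8521e-05 - 1.9930e-05) / 2.8521e-05 * 100 = 30.1221 %


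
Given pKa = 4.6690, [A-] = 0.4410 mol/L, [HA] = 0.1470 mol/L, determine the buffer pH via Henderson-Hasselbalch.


ratio = [A-] / [HA] = 0.4410 / 0.1470 = 3.0000
log10(ratio) = 0.4771
pH = pKa + log10(ratio) = 4.6690 + 0.4771 = 5.1461


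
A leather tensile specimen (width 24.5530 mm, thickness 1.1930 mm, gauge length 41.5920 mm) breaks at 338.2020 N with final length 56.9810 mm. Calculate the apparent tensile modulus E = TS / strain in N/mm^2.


TS = F / (w * t) = 338.2020 / (24.5530 * 1.1930) = 11.5460 N/mm^2
strain = (Lf - L0) / L0 = (56.9810 - 41.5920) / 41.5920 = 0.3700
E = TS / strain = 11.5460 / 0.3700 = 31.2055 N/mm^2


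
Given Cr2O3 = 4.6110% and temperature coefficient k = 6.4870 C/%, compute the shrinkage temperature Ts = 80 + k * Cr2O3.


Formula: Ts = 80 + k * Cr2O3
Substituting: Ts = 80 + 6.4870 * 4.6110
Result: 109.9116 C


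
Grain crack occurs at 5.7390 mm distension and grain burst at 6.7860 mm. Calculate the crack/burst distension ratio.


Formula: Ratio = crack / burst
Substituting: Ratio = 5.7390 / 6.7860
Result: 0.8457


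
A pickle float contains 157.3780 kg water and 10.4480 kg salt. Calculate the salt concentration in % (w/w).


Formula: Conc = salt / (water + salt) * 100
Substituting: Conc = 10.4480 / (157.3780 + 10.4480) * 100
Result: 6.2255 %


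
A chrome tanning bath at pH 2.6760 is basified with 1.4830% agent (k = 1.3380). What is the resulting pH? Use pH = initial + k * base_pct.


Formula: pH_final = pH_initial + k * base_pct
Substituting: pH_final = 2.6760 + 1.3380 * 1.4830
Result: 4.6603


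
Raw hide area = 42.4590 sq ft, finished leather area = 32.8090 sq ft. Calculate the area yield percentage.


Formula: Yield = finished / raw * 100
Substituting: Yield = 32.8090 / 42.4590 * 100
Result: 77.2722 %


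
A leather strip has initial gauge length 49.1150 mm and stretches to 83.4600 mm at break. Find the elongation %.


Formula: Elongation = (Lf - L0) / L0 * 100
Substituting: Elongation = (83.4600 - 49.1150) / 49.1150 * 100
Result: 69.9277 %


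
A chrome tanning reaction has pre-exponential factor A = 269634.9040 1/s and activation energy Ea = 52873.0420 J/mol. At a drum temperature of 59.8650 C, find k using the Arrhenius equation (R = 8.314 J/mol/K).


T_K = T_C + 273.15 = 59.8650 + 273.15 = 333.0150 K
exponent = -Ea / (R * T_K) = -52873.0420 / (8.314 * 333.0150) = -19.0968
k = A * exp(exponent) = 269634.9040 * exp(-19.0968) = 0.00137133 1/s


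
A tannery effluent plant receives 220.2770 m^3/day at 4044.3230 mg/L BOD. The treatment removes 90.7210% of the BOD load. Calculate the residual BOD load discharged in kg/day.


Load_in = volume * conc / 1000 = 220.2770 * 4044.3230 / 1000 = 890.8713 kg/day
Removed = Load_in * eff / 100 = 890.8713 * 90.7210 / 100 = 808.2074 kg/day
Load_out = Load_in - Removed = 890.8713 - 808.2074 = 82.6640 kg/day


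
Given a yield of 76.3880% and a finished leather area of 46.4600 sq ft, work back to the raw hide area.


Formula: raw = finished * 100 / yield
Substituting: raw = 46.4600 * 100 / 76.3880
Result: 60.8211 sq ft


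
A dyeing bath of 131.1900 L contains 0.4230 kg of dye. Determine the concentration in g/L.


Formula: Conc = dye_mass(kg) / volume(L) * 1000
Substituting: Conc = 0.4230 / 131.1900 * 1000
Result: 3.2243 g/L


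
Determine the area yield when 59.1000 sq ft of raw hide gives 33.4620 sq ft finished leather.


Formula: Yield = finished / raw * 100
Substituting: Yield = 33.4620 / 59.1000 * 100
Result: 56.6193 %


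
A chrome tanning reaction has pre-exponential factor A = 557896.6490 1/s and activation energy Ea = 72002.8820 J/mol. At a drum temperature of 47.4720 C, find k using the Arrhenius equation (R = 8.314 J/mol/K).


T_K = T_C + 273.15 = 47.4720 + 273.15 = 320.6220 K
exponent = -Ea / (R * T_K) = -72002.8820 / (8.314 * 320.6220) = -27.0114
k = A * exp(exponent) = 557896.6490 * exp(-27.0114) = 1.0367e-06 1/s


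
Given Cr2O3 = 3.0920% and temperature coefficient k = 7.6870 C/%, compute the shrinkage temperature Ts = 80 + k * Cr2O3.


Formula: Ts = 80 + k * Cr2O3
Substituting: Ts = 80 + 7.6870 * 3.0920
Result: 103.7682 C


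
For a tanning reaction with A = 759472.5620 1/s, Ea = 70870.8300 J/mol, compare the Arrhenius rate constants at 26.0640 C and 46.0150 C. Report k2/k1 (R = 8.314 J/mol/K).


T1 = 26.0640 + 273.15 = 299.2140 K; T2 = 46.0150 + 273.15 = 319.1650 K
k1 = A * exp(-Ea/(R*T1)) = 759472.5620 * exp(-70870.8300/(8.314*299.2140)) = 3.2206e-07 1/s
k2 = A * exp(-Ea/(R*T2)) = 759472.5620 * exp(-70870.8300/(8.314*319.1650)) = 1.9114e-06 1/s
k2/k1 = 1.9114e-06 / 3.2206e-07 = 5.9348


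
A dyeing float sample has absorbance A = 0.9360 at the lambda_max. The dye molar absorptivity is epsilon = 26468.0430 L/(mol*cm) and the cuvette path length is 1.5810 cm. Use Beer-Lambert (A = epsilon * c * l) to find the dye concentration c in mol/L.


Formula: c = A / (epsilon * l)
Substituting: c = 0.9360 / (26468.0430 * 1.5810)
Result: 2.2368e-05 mol/L


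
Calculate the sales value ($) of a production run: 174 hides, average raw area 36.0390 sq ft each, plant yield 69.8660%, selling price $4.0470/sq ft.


Raw_total = N * avg_area = 174 * 36.0390 = 6270.7860 sq ft
Finished = Raw_total * yield / 100 = 6270.7860 * 69.8660 / 100 = 4381.1473 sq ft
Value = Finished * price = 4381.1473 * 4.0470 = 17730.5033 $


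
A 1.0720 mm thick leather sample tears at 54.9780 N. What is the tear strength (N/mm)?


Formula: Tear strength = force / thickness
Substituting: Tear strength = 54.9780 / 1.0720
Result: 51.2854 N/mm


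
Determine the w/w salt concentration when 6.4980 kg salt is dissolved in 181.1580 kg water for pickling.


Formula: Conc = salt / (water + salt) * 100
Substituting: Conc = 6.4980 / (181.1580 + 6.4980) * 100
Result: 3.4627 %


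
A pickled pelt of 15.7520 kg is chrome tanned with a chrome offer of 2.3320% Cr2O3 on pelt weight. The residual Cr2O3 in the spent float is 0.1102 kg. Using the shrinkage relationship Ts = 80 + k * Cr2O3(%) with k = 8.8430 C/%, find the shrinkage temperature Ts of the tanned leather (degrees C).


Offered = pelt * offer_pct / 100 = 15.7520 * 2.3320 / 100 = 0.3673 kg
Uptake = offered - residual = 0.3673 - 0.1102 = 0.2571 kg
Cr2O3% on pelt = uptake / pelt * 100 = 0.2571 / 15.7520 * 100 = 1.6324 %
Ts = 80 + k * Cr2O3% = 80 + 8.8430 * 1.6324 = 94.4354 C


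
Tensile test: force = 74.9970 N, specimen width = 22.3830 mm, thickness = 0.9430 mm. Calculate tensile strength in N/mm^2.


Formula: TS = force / (width * thickness)
Substituting: TS = 74.9970 / (22.3830 * 0.9430)
Result: 3.5532 N/mm^2


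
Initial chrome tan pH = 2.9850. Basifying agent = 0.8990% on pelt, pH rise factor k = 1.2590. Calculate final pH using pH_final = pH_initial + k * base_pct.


Formula: pH_final = pH_initial + k * base_pct
Substituting: pH_final = 2.9850 + 1.2590 * 0.8990
Result: 4.1168


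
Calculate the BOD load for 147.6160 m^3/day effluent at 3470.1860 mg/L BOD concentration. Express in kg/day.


Formula: BOD_load = volume * conc / 1000
Substituting: BOD_load = 147.6160 * 3470.1860 / 1000
Result: 512.2550 kg/day


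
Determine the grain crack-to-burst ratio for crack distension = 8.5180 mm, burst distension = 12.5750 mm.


Formula: Ratio = crack / burst
Substituting: Ratio = 8.5180 / 12.5750
Result: 0.6774


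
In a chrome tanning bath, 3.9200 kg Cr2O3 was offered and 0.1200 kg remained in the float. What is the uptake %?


Formula: Uptake = (offered - residual) / offered * 100
Substituting: Uptake = (3.9200 - 0.1200) / 3.9200 * 100
Result: 96.9388 %


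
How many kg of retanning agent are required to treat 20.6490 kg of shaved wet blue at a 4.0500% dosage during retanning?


Formula: Retan = substrate * pct / 100
Substituting: Retan = 20.6490 * 4.0500 / 100
Result: 0.8363 kg


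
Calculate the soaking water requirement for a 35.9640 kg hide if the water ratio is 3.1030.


Formula: Water = hide_weight * ratio
Substituting: Water = 35.9640 * 3.1030
Result: 111.5963 kg


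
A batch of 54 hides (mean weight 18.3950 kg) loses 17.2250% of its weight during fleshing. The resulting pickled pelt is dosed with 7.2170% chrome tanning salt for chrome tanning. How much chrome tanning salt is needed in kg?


Total_raw = N * avg_wt = 54 * 18.3950 = 993.3300 kg
Substrate = Total_raw * (1 - loss/100) = 993.3300 * (1 - 17.2250/100) = 822.2289 kg
Chrome = Substrate * pct / 100 = 822.2289 * 7.2170 / 100 = 59.3403 kg


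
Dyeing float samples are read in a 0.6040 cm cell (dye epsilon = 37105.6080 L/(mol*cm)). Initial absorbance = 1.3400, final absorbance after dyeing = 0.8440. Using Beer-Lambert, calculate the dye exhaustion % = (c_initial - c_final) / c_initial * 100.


c_initial = A_i / (epsilon * l) = 1.3400 / (37105.6080 * 0.6040) = 5.9790e-05 mol/L
c_final = A_f / (epsilon * l) = 0.8440 / (37105.6080 * 0.6040) = 3.7659e-05 mol/L
Exhaustion = (c_initial - c_final) / c_initial * 100 = (5.9790e-05 - 3.7659e-05) / 5.9790e-05 * 100 = 37.0149 %


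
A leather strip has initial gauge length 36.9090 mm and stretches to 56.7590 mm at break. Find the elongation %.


Formula: Elongation = (Lf - L0) / L0 * 100
Substituting: Elongation = (56.7590 - 36.9090) / 36.9090 * 100
Result: 53.7809 %


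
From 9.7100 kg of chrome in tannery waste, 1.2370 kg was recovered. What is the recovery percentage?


Formula: Recovery = recovered / input * 100
Substituting: Recovery = 1.2370 / 9.7100 * 100
Result: 12.7394 %


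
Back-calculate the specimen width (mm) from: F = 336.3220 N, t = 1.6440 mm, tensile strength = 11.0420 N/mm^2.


Formula: w = F / (TS * t)
Substituting: w = 336.3220 / (11.0420 * 1.6440)
Result: 18.5270 mm


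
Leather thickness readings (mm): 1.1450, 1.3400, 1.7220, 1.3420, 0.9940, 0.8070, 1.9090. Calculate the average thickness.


Formula: Average = sum / n
Substituting: Average = 9.2590 / 7
Result: 1.3227 mm


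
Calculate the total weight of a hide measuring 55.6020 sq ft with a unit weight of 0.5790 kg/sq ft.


Formula: Weight = area * weight_per_sqft
Substituting: Weight = 55.6020 * 0.5790
Result: 32.1936 kg


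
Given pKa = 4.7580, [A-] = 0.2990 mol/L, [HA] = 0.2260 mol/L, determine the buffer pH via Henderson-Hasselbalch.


ratio = [A-] / [HA] = 0.2990 / 0.2260 = 1.3230
log10(ratio) = 0.1216
pH = pKa + log10(ratio) = 4.7580 + 0.1216 = 4.8796


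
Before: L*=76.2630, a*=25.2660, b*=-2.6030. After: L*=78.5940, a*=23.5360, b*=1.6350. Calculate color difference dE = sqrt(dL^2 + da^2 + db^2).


dL = 2.3310, da = -1.7300, db = 4.2380
dE = sqrt(2.3310^2 + (-1.7300)^2 + 4.2380^2) = 5.1368


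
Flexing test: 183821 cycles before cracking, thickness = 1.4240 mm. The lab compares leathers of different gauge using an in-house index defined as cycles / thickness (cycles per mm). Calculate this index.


Formula: Index = cycles / thickness
Substituting: Index = 183821 / 1.4240
Result: 129087.7809 cycles/mm


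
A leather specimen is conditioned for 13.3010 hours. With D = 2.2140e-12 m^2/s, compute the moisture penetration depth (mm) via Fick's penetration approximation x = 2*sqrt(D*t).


t = 13.3010 hr * 3600 = 47883.6000 s
D * t = 2.2140e-12 * 47883.6000 = 1.0601e-07
x = 2 * sqrt(D*t) = 2 * sqrt(1.0601e-07) = 6.5120e-04 m = 0.6512 mm


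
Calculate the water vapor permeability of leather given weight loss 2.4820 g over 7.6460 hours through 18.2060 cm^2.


Formula: WVP = loss / (area * time)
Substituting: WVP = 2.4820 / (18.2060 * 7.6460)
Result: 0.0178301 g/(cm^2*hr)


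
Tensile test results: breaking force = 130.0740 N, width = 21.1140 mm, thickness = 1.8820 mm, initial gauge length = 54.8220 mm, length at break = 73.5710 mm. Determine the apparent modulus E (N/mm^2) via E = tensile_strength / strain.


TS = F / (w * t) = 130.0740 / (21.1140 * 1.8820) = 3.2734 N/mm^2
strain = (Lf - L0) / L0 = (73.5710 - 54.8220) / 54.8220 = 0.3420
E = TS / strain = 3.2734 / 0.3420 = 9.5714 N/mm^2


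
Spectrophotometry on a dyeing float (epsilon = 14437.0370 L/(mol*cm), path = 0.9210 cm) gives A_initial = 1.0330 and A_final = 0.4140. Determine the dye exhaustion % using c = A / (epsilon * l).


c_initial = A_i / (epsilon * l) = 1.0330 / (14437.0370 * 0.9210) = 7.7690e-05 mol/L
c_final = A_f / (epsilon * l) = 0.4140 / (14437.0370 * 0.9210) = 3.1136e-05 mol/L
Exhaustion = (c_initial - c_final) / c_initial * 100 = (7.7690e-05 - 3.1136e-05) / 7.7690e-05 * 100 = 59.9226 %


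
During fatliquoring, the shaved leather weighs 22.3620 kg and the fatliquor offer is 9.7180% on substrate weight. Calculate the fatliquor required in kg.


Formula: Fat = substrate * pct / 100
Substituting: Fat = 22.3620 * 9.7180 / 100
Result: 2.1731 kg


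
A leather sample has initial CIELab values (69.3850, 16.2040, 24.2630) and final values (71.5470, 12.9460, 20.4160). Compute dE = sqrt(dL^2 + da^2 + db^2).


dL = 2.1620, da = -3.2580, db = -3.8470
dE = sqrt(2.1620^2 + (-3.2580)^2 + (-3.8470)^2) = 5.4853


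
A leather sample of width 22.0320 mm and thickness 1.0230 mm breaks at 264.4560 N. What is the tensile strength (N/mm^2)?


Formula: TS = force / (width * thickness)
Substituting: TS = 264.4560 / (22.0320 * 1.0230)
Result: 11.7334 N/mm^2


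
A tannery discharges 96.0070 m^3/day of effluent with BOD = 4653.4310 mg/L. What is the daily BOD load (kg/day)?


Formula: BOD_load = volume * conc / 1000
Substituting: BOD_load = 96.0070 * 4653.4310 / 1000
Result: 446.7620 kg/day


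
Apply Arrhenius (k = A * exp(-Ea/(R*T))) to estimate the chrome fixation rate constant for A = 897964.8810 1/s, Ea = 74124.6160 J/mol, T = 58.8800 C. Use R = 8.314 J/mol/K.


T_K = T_C + 273.15 = 58.8800 + 273.15 = 332.0300 K
exponent = -Ea / (R * T_K) = -74124.6160 / (8.314 * 332.0300) = -26.8519
k = A * exp(exponent) = 897964.8810 * exp(-26.8519) = 1.9572e-06 1/s


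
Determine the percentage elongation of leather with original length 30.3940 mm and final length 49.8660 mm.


Formula: Elongation = (Lf - L0) / L0 * 100
Substituting: Elongation = (49.8660 - 30.3940) / 30.3940 * 100
Result: 64.0653 %


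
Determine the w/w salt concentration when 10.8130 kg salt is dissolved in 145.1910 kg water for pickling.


Formula: Conc = salt / (water + salt) * 100
Substituting: Conc = 10.8130 / (145.1910 + 10.8130) * 100
Result: 6.9312 %


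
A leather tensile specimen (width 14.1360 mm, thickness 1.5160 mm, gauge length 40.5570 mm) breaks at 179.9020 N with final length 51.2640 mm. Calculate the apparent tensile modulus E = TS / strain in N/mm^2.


TS = F / (w * t) = 179.9020 / (14.1360 * 1.5160) = 8.3948 N/mm^2
strain = (Lf - L0) / L0 = (51.2640 - 40.5570) / 40.5570 = 0.2640
E = TS / strain = 8.3948 / 0.2640 = 31.7986 N/mm^2


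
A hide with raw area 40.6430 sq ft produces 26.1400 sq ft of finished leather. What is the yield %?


Formula: Yield = finished / raw * 100
Substituting: Yield = 26.1400 / 40.6430 * 100
Result: 64.3161 %


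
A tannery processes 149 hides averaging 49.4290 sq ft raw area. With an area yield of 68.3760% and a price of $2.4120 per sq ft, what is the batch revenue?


Raw_total = N * avg_area = 149 * 49.4290 = 7364.9210 sq ft
Finished = Raw_total * yield / 100 = 7364.9210 * 68.3760 / 100 = 5035.8384 sq ft
Value = Finished * price = 5035.8384 * 2.4120 = 12146.4422 $


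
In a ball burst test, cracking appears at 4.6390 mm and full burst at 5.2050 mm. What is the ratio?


Formula: Ratio = crack / burst
Substituting: Ratio = 4.6390 / 5.2050
Result: 0.8913


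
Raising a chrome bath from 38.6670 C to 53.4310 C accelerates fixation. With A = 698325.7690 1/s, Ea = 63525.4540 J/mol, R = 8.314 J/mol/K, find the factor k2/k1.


T1 = 38.6670 + 273.15 = 311.8170 K; T2 = 53.4310 + 273.15 = 326.5810 K
k1 = A * exp(-Ea/(R*T1)) = 698325.7690 * exp(-63525.4540/(8.314*311.8170)) = 1.5925e-05 1/s
k2 = A * exp(-Ea/(R*T2)) = 698325.7690 * exp(-63525.4540/(8.314*326.5810)) = 4.8215e-05 1/s
k2/k1 = 4.8215e-05 / 1.5925e-05 = 3.0276


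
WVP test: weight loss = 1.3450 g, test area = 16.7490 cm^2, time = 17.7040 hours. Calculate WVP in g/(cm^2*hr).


Formula: WVP = loss / (area * time)
Substituting: WVP = 1.3450 / (16.7490 * 17.7040)
Result: 0.00453588 g/(cm^2*hr)


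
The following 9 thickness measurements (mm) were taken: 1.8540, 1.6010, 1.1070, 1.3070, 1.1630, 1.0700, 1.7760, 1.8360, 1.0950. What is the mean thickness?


Formula: Average = sum / n
Substituting: Average = 12.8090 / 9
Result: 1.4232 mm


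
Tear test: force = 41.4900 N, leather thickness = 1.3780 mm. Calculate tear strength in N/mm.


Formula: Tear strength = force / thickness
Substituting: Tear strength = 41.4900 / 1.3780
Result: 30.1089 N/mm


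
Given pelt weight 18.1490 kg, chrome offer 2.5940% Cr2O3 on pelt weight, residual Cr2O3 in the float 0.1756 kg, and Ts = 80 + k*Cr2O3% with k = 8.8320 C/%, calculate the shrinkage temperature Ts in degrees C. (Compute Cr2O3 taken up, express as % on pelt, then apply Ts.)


Offered = pelt * offer_pct / 100 = 18.1490 * 2.5940 / 100 = 0.4708 kg
Uptake = offered - residual = 0.4708 - 0.1756 = 0.2952 kg
Cr2O3% on pelt = uptake / pelt * 100 = 0.2952 / 18.1490 * 100 = 1.6265 %
Ts = 80 + k * Cr2O3% = 80 + 8.8320 * 1.6265 = 94.3648 C


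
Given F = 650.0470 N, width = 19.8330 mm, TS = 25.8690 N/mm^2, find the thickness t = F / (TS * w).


Formula: t = F / (TS * w)
Substituting: t = 650.0470 / (25.8690 * 19.8330)
Result: 1.2670 mm


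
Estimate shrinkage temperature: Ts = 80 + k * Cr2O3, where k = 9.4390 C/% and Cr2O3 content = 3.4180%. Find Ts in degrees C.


Formula: Ts = 80 + k * Cr2O3
Substituting: Ts = 80 + 9.4390 * 3.4180
Result: 112.2625 C


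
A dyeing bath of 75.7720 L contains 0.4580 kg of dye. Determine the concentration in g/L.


Formula: Conc = dye_mass(kg) / volume(L) * 1000
Substituting: Conc = 0.4580 / 75.7720 * 1000
Result: 6.0444 g/L


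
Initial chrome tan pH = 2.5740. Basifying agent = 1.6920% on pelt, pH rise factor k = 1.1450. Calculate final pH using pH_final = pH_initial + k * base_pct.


Formula: pH_final = pH_initial + k * base_pct
Substituting: pH_final = 2.5740 + 1.1450 * 1.6920
Result: 4.5113


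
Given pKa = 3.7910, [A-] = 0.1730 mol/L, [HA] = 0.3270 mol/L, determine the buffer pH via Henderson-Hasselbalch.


ratio = [A-] / [HA] = 0.1730 / 0.3270 = 0.5291
log10(ratio) = -0.2765
pH = pKa + log10(ratio) = 3.7910 - 0.2765 = 3.5145


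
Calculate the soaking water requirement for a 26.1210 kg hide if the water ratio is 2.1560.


Formula: Water = hide_weight * ratio
Substituting: Water = 26.1210 * 2.1560
Result: 56.3169 kg


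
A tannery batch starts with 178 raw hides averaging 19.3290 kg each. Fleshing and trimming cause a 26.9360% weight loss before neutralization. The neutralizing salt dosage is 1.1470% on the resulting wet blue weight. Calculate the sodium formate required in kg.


Total_raw = N * avg_wt = 178 * 19.3290 = 3440.5620 kg
Substrate = Total_raw * (1 - loss/100) = 3440.5620 * (1 - 26.9360/100) = 2513.8122 kg
Neutralizer = Substrate * pct / 100 = 2513.8122 * 1.1470 / 100 = 28.8334 kg


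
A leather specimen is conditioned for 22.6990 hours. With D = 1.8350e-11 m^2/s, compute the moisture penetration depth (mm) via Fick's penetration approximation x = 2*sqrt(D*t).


t = 22.6990 hr * 3600 = 81716.4000 s
D * t = 1.8350e-11 * 81716.4000 = 1.4995e-06
x = 2 * sqrt(D*t) = 2 * sqrt(1.4995e-06) = 0.00244908 m = 2.4491 mm


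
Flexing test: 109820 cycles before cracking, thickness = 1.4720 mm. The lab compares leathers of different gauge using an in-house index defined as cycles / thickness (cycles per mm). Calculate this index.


Formula: Index = cycles / thickness
Substituting: Index = 109820 / 1.4720
Result: 74605.9783 cycles/mm


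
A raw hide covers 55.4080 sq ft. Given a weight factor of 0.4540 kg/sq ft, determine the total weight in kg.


Formula: Weight = area * weight_per_sqft
Substituting: Weight = 55.4080 * 0.4540
Result: 25.1552 kg


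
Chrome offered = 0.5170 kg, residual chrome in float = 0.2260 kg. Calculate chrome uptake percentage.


Formula: Uptake = (offered - residual) / offered * 100
Substituting: Uptake = (0.5170 - 0.2260) / 0.5170 * 100
Result: 56.2863 %


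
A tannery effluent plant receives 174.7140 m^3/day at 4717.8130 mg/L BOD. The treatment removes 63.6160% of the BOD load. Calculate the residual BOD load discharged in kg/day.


Load_in = volume * conc / 1000 = 174.7140 * 4717.8130 / 1000 = 824.2680 kg/day
Removed = Load_in * eff / 100 = 824.2680 * 63.6160 / 100 = 524.3663 kg/day
Load_out = Load_in - Removed = 824.2680 - 524.3663 = 299.9017 kg/day


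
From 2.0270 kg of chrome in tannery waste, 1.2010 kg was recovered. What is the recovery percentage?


Formula: Recovery = recovered / input * 100
Substituting: Recovery = 1.2010 / 2.0270 * 100
Result: 59.2501 %


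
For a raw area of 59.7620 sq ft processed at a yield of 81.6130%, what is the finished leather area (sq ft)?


Formula: finished = raw * yield / 100
Substituting: finished = 59.7620 * 81.6130 / 100
Result: 48.7736 sq ft


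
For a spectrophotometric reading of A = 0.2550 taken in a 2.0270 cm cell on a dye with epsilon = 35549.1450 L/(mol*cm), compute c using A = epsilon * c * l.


Formula: c = A / (epsilon * l)
Substituting: c = 0.2550 / (35549.1450 * 2.0270)
Result: 3.5388e-06 mol/L


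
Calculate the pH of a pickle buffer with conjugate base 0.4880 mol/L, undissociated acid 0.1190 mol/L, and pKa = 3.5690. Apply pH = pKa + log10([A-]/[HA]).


ratio = [A-] / [HA] = 0.4880 / 0.1190 = 4.1008
log10(ratio) = 0.6129
pH = pKa + log10(ratio) = 3.5690 + 0.6129 = 4.1819


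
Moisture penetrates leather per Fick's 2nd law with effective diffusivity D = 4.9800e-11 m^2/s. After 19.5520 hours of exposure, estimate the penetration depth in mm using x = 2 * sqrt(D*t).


t = 19.5520 hr * 3600 = 70387.2000 s
D * t = 4.9800e-11 * 70387.2000 = 3.5053e-06
x = 2 * sqrt(D*t) = 2 * sqrt(3.5053e-06) = 0.00374448 m = 3.7445 mm


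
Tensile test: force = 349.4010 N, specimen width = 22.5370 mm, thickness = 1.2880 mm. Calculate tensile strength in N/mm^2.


Formula: TS = force / (width * thickness)
Substituting: TS = 349.4010 / (22.5370 * 1.2880)
Result: 12.0368 N/mm^2


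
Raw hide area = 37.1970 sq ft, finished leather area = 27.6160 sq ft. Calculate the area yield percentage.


Formula: Yield = finished / raw * 100
Substituting: Yield = 27.6160 / 37.1970 * 100
Result: 74.2425 %


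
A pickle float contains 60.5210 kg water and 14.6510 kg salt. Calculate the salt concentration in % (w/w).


Formula: Conc = salt / (water + salt) * 100
Substituting: Conc = 14.6510 / (60.5210 + 14.6510) * 100
Result: 19.4900 %


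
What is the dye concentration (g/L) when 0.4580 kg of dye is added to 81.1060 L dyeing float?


Formula: Conc = dye_mass(kg) / volume(L) * 1000
Substituting: Conc = 0.4580 / 81.1060 * 1000
Result: 5.6469 g/L


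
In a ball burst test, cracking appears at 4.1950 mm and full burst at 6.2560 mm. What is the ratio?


Formula: Ratio = crack / burst
Substituting: Ratio = 4.1950 / 6.2560
Result: 0.6706


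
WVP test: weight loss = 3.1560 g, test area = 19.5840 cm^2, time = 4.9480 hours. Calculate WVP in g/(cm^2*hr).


Formula: WVP = loss / (area * time)
Substituting: WVP = 3.1560 / (19.5840 * 4.9480)
Result: 0.0325691 g/(cm^2*hr)


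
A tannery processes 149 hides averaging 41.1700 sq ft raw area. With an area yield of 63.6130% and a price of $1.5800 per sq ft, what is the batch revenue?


Raw_total = N * avg_area = 149 * 41.1700 = 6134.3300 sq ft
Finished = Raw_total * yield / 100 = 6134.3300 * 63.6130 / 100 = 3902.2313 sq ft
Value = Finished * price = 3902.2313 * 1.5800 = 6165.5255 $


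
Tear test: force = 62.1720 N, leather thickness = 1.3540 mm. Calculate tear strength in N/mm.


Formula: Tear strength = force / thickness
Substituting: Tear strength = 62.1720 / 1.3540
Result: 45.9173 N/mm


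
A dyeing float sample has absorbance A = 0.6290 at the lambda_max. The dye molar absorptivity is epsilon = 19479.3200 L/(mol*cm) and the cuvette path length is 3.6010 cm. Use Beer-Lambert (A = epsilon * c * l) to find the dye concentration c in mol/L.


Formula: c = A / (epsilon * l)
Substituting: c = 0.6290 / (19479.3200 * 3.6010)
Result: 8.9671e-06 mol/L


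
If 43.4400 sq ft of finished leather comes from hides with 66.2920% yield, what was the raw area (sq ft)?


Formula: raw = finished * 100 / yield
Substituting: raw = 43.4400 * 100 / 66.2920
Result: 65.5283 sq ft


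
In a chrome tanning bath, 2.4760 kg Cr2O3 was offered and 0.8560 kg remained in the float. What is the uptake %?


Formula: Uptake = (offered - residual) / offered * 100
Substituting: Uptake = (2.4760 - 0.8560) / 2.4760 * 100
Result: 65.4281 %


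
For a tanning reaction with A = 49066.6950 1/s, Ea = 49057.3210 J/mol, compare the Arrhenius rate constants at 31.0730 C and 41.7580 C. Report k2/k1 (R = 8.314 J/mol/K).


T1 = 31.0730 + 273.15 = 304.2230 K; T2 = 41.7580 + 273.15 = 314.9080 K
k1 = A * exp(-Ea/(R*T1)) = 49066.6950 * exp(-49057.3210/(8.314*304.2230)) = 1.8510e-04 1/s
k2 = A * exp(-Ea/(R*T2)) = 49066.6950 * exp(-49057.3210/(8.314*314.9080)) = 3.5746e-04 1/s
k2/k1 = 3.5746e-04 / 1.8510e-04 = 1.9311
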